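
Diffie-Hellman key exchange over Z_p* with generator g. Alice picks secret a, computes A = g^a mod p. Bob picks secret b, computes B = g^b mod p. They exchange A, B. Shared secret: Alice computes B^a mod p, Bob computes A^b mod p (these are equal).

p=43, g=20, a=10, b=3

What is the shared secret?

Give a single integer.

Answer: 35

Derivation:
A = 20^10 mod 43  (bits of 10 = 1010)
  bit 0 = 1: r = r^2 * 20 mod 43 = 1^2 * 20 = 1*20 = 20
  bit 1 = 0: r = r^2 mod 43 = 20^2 = 13
  bit 2 = 1: r = r^2 * 20 mod 43 = 13^2 * 20 = 40*20 = 26
  bit 3 = 0: r = r^2 mod 43 = 26^2 = 31
  -> A = 31
B = 20^3 mod 43  (bits of 3 = 11)
  bit 0 = 1: r = r^2 * 20 mod 43 = 1^2 * 20 = 1*20 = 20
  bit 1 = 1: r = r^2 * 20 mod 43 = 20^2 * 20 = 13*20 = 2
  -> B = 2
s = B^a = 2^10 mod 43  (bits of 10 = 1010)
  bit 0 = 1: r = r^2 * 2 mod 43 = 1^2 * 2 = 1*2 = 2
  bit 1 = 0: r = r^2 mod 43 = 2^2 = 4
  bit 2 = 1: r = r^2 * 2 mod 43 = 4^2 * 2 = 16*2 = 32
  bit 3 = 0: r = r^2 mod 43 = 32^2 = 35
  -> s = B^a = 35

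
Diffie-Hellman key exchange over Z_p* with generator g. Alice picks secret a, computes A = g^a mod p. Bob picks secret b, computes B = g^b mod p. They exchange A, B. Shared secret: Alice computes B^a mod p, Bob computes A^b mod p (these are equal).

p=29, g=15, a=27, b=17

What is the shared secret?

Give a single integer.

Answer: 21

Derivation:
A = 15^27 mod 29  (bits of 27 = 11011)
  bit 0 = 1: r = r^2 * 15 mod 29 = 1^2 * 15 = 1*15 = 15
  bit 1 = 1: r = r^2 * 15 mod 29 = 15^2 * 15 = 22*15 = 11
  bit 2 = 0: r = r^2 mod 29 = 11^2 = 5
  bit 3 = 1: r = r^2 * 15 mod 29 = 5^2 * 15 = 25*15 = 27
  bit 4 = 1: r = r^2 * 15 mod 29 = 27^2 * 15 = 4*15 = 2
  -> A = 2
B = 15^17 mod 29  (bits of 17 = 10001)
  bit 0 = 1: r = r^2 * 15 mod 29 = 1^2 * 15 = 1*15 = 15
  bit 1 = 0: r = r^2 mod 29 = 15^2 = 22
  bit 2 = 0: r = r^2 mod 29 = 22^2 = 20
  bit 3 = 0: r = r^2 mod 29 = 20^2 = 23
  bit 4 = 1: r = r^2 * 15 mod 29 = 23^2 * 15 = 7*15 = 18
  -> B = 18
s = B^a = 18^27 mod 29  (bits of 27 = 11011)
  bit 0 = 1: r = r^2 * 18 mod 29 = 1^2 * 18 = 1*18 = 18
  bit 1 = 1: r = r^2 * 18 mod 29 = 18^2 * 18 = 5*18 = 3
  bit 2 = 0: r = r^2 mod 29 = 3^2 = 9
  bit 3 = 1: r = r^2 * 18 mod 29 = 9^2 * 18 = 23*18 = 8
  bit 4 = 1: r = r^2 * 18 mod 29 = 8^2 * 18 = 6*18 = 21
  -> s = B^a = 21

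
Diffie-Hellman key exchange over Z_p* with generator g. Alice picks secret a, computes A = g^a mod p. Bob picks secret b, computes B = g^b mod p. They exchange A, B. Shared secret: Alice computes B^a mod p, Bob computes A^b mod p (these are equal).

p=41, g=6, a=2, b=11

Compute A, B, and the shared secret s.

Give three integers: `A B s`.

A = 6^2 mod 41  (bits of 2 = 10)
  bit 0 = 1: r = r^2 * 6 mod 41 = 1^2 * 6 = 1*6 = 6
  bit 1 = 0: r = r^2 mod 41 = 6^2 = 36
  -> A = 36
B = 6^11 mod 41  (bits of 11 = 1011)
  bit 0 = 1: r = r^2 * 6 mod 41 = 1^2 * 6 = 1*6 = 6
  bit 1 = 0: r = r^2 mod 41 = 6^2 = 36
  bit 2 = 1: r = r^2 * 6 mod 41 = 36^2 * 6 = 25*6 = 27
  bit 3 = 1: r = r^2 * 6 mod 41 = 27^2 * 6 = 32*6 = 28
  -> B = 28
s = B^a = 28^2 mod 41  (bits of 2 = 10)
  bit 0 = 1: r = r^2 * 28 mod 41 = 1^2 * 28 = 1*28 = 28
  bit 1 = 0: r = r^2 mod 41 = 28^2 = 5
  -> s = B^a = 5

Answer: 36 28 5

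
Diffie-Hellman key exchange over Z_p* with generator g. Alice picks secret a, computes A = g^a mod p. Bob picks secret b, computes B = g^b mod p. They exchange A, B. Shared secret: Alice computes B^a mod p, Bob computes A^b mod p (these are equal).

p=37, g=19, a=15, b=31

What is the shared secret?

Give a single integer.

A = 19^15 mod 37  (bits of 15 = 1111)
  bit 0 = 1: r = r^2 * 19 mod 37 = 1^2 * 19 = 1*19 = 19
  bit 1 = 1: r = r^2 * 19 mod 37 = 19^2 * 19 = 28*19 = 14
  bit 2 = 1: r = r^2 * 19 mod 37 = 14^2 * 19 = 11*19 = 24
  bit 3 = 1: r = r^2 * 19 mod 37 = 24^2 * 19 = 21*19 = 29
  -> A = 29
B = 19^31 mod 37  (bits of 31 = 11111)
  bit 0 = 1: r = r^2 * 19 mod 37 = 1^2 * 19 = 1*19 = 19
  bit 1 = 1: r = r^2 * 19 mod 37 = 19^2 * 19 = 28*19 = 14
  bit 2 = 1: r = r^2 * 19 mod 37 = 14^2 * 19 = 11*19 = 24
  bit 3 = 1: r = r^2 * 19 mod 37 = 24^2 * 19 = 21*19 = 29
  bit 4 = 1: r = r^2 * 19 mod 37 = 29^2 * 19 = 27*19 = 32
  -> B = 32
s = B^a = 32^15 mod 37  (bits of 15 = 1111)
  bit 0 = 1: r = r^2 * 32 mod 37 = 1^2 * 32 = 1*32 = 32
  bit 1 = 1: r = r^2 * 32 mod 37 = 32^2 * 32 = 25*32 = 23
  bit 2 = 1: r = r^2 * 32 mod 37 = 23^2 * 32 = 11*32 = 19
  bit 3 = 1: r = r^2 * 32 mod 37 = 19^2 * 32 = 28*32 = 8
  -> s = B^a = 8

Answer: 8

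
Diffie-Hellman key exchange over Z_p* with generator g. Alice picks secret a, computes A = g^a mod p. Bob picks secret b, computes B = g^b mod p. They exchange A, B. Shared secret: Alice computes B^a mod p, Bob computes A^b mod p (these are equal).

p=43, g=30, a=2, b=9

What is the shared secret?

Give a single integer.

A = 30^2 mod 43  (bits of 2 = 10)
  bit 0 = 1: r = r^2 * 30 mod 43 = 1^2 * 30 = 1*30 = 30
  bit 1 = 0: r = r^2 mod 43 = 30^2 = 40
  -> A = 40
B = 30^9 mod 43  (bits of 9 = 1001)
  bit 0 = 1: r = r^2 * 30 mod 43 = 1^2 * 30 = 1*30 = 30
  bit 1 = 0: r = r^2 mod 43 = 30^2 = 40
  bit 2 = 0: r = r^2 mod 43 = 40^2 = 9
  bit 3 = 1: r = r^2 * 30 mod 43 = 9^2 * 30 = 38*30 = 22
  -> B = 22
s = B^a = 22^2 mod 43  (bits of 2 = 10)
  bit 0 = 1: r = r^2 * 22 mod 43 = 1^2 * 22 = 1*22 = 22
  bit 1 = 0: r = r^2 mod 43 = 22^2 = 11
  -> s = B^a = 11

Answer: 11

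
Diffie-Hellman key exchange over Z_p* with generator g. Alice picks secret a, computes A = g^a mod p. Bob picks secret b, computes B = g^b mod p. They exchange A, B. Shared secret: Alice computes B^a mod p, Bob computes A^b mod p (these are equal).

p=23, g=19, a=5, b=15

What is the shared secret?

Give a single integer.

Answer: 10

Derivation:
A = 19^5 mod 23  (bits of 5 = 101)
  bit 0 = 1: r = r^2 * 19 mod 23 = 1^2 * 19 = 1*19 = 19
  bit 1 = 0: r = r^2 mod 23 = 19^2 = 16
  bit 2 = 1: r = r^2 * 19 mod 23 = 16^2 * 19 = 3*19 = 11
  -> A = 11
B = 19^15 mod 23  (bits of 15 = 1111)
  bit 0 = 1: r = r^2 * 19 mod 23 = 1^2 * 19 = 1*19 = 19
  bit 1 = 1: r = r^2 * 19 mod 23 = 19^2 * 19 = 16*19 = 5
  bit 2 = 1: r = r^2 * 19 mod 23 = 5^2 * 19 = 2*19 = 15
  bit 3 = 1: r = r^2 * 19 mod 23 = 15^2 * 19 = 18*19 = 20
  -> B = 20
s = B^a = 20^5 mod 23  (bits of 5 = 101)
  bit 0 = 1: r = r^2 * 20 mod 23 = 1^2 * 20 = 1*20 = 20
  bit 1 = 0: r = r^2 mod 23 = 20^2 = 9
  bit 2 = 1: r = r^2 * 20 mod 23 = 9^2 * 20 = 12*20 = 10
  -> s = B^a = 10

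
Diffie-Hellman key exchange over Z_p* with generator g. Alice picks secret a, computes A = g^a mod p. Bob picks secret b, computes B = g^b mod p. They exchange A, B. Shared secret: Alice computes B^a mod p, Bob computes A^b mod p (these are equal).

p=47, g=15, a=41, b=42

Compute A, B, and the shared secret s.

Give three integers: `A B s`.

Answer: 35 8 21

Derivation:
A = 15^41 mod 47  (bits of 41 = 101001)
  bit 0 = 1: r = r^2 * 15 mod 47 = 1^2 * 15 = 1*15 = 15
  bit 1 = 0: r = r^2 mod 47 = 15^2 = 37
  bit 2 = 1: r = r^2 * 15 mod 47 = 37^2 * 15 = 6*15 = 43
  bit 3 = 0: r = r^2 mod 47 = 43^2 = 16
  bit 4 = 0: r = r^2 mod 47 = 16^2 = 21
  bit 5 = 1: r = r^2 * 15 mod 47 = 21^2 * 15 = 18*15 = 35
  -> A = 35
B = 15^42 mod 47  (bits of 42 = 101010)
  bit 0 = 1: r = r^2 * 15 mod 47 = 1^2 * 15 = 1*15 = 15
  bit 1 = 0: r = r^2 mod 47 = 15^2 = 37
  bit 2 = 1: r = r^2 * 15 mod 47 = 37^2 * 15 = 6*15 = 43
  bit 3 = 0: r = r^2 mod 47 = 43^2 = 16
  bit 4 = 1: r = r^2 * 15 mod 47 = 16^2 * 15 = 21*15 = 33
  bit 5 = 0: r = r^2 mod 47 = 33^2 = 8
  -> B = 8
s = B^a = 8^41 mod 47  (bits of 41 = 101001)
  bit 0 = 1: r = r^2 * 8 mod 47 = 1^2 * 8 = 1*8 = 8
  bit 1 = 0: r = r^2 mod 47 = 8^2 = 17
  bit 2 = 1: r = r^2 * 8 mod 47 = 17^2 * 8 = 7*8 = 9
  bit 3 = 0: r = r^2 mod 47 = 9^2 = 34
  bit 4 = 0: r = r^2 mod 47 = 34^2 = 28
  bit 5 = 1: r = r^2 * 8 mod 47 = 28^2 * 8 = 32*8 = 21
  -> s = B^a = 21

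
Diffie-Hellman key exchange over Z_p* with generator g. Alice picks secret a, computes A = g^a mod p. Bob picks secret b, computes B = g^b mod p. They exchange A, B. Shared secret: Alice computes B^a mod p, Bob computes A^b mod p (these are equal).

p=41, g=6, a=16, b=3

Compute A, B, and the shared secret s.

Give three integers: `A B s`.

Answer: 18 11 10

Derivation:
A = 6^16 mod 41  (bits of 16 = 10000)
  bit 0 = 1: r = r^2 * 6 mod 41 = 1^2 * 6 = 1*6 = 6
  bit 1 = 0: r = r^2 mod 41 = 6^2 = 36
  bit 2 = 0: r = r^2 mod 41 = 36^2 = 25
  bit 3 = 0: r = r^2 mod 41 = 25^2 = 10
  bit 4 = 0: r = r^2 mod 41 = 10^2 = 18
  -> A = 18
B = 6^3 mod 41  (bits of 3 = 11)
  bit 0 = 1: r = r^2 * 6 mod 41 = 1^2 * 6 = 1*6 = 6
  bit 1 = 1: r = r^2 * 6 mod 41 = 6^2 * 6 = 36*6 = 11
  -> B = 11
s = B^a = 11^16 mod 41  (bits of 16 = 10000)
  bit 0 = 1: r = r^2 * 11 mod 41 = 1^2 * 11 = 1*11 = 11
  bit 1 = 0: r = r^2 mod 41 = 11^2 = 39
  bit 2 = 0: r = r^2 mod 41 = 39^2 = 4
  bit 3 = 0: r = r^2 mod 41 = 4^2 = 16
  bit 4 = 0: r = r^2 mod 41 = 16^2 = 10
  -> s = B^a = 10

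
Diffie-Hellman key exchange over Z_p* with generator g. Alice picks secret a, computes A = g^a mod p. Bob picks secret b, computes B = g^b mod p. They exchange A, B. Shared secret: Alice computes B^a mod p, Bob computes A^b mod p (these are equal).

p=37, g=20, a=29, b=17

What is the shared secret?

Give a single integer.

A = 20^29 mod 37  (bits of 29 = 11101)
  bit 0 = 1: r = r^2 * 20 mod 37 = 1^2 * 20 = 1*20 = 20
  bit 1 = 1: r = r^2 * 20 mod 37 = 20^2 * 20 = 30*20 = 8
  bit 2 = 1: r = r^2 * 20 mod 37 = 8^2 * 20 = 27*20 = 22
  bit 3 = 0: r = r^2 mod 37 = 22^2 = 3
  bit 4 = 1: r = r^2 * 20 mod 37 = 3^2 * 20 = 9*20 = 32
  -> A = 32
B = 20^17 mod 37  (bits of 17 = 10001)
  bit 0 = 1: r = r^2 * 20 mod 37 = 1^2 * 20 = 1*20 = 20
  bit 1 = 0: r = r^2 mod 37 = 20^2 = 30
  bit 2 = 0: r = r^2 mod 37 = 30^2 = 12
  bit 3 = 0: r = r^2 mod 37 = 12^2 = 33
  bit 4 = 1: r = r^2 * 20 mod 37 = 33^2 * 20 = 16*20 = 24
  -> B = 24
s = B^a = 24^29 mod 37  (bits of 29 = 11101)
  bit 0 = 1: r = r^2 * 24 mod 37 = 1^2 * 24 = 1*24 = 24
  bit 1 = 1: r = r^2 * 24 mod 37 = 24^2 * 24 = 21*24 = 23
  bit 2 = 1: r = r^2 * 24 mod 37 = 23^2 * 24 = 11*24 = 5
  bit 3 = 0: r = r^2 mod 37 = 5^2 = 25
  bit 4 = 1: r = r^2 * 24 mod 37 = 25^2 * 24 = 33*24 = 15
  -> s = B^a = 15

Answer: 15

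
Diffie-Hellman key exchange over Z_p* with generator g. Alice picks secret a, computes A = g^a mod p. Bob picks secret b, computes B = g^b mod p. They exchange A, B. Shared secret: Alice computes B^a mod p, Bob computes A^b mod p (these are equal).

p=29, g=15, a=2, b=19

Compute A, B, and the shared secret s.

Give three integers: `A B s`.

Answer: 22 19 13

Derivation:
A = 15^2 mod 29  (bits of 2 = 10)
  bit 0 = 1: r = r^2 * 15 mod 29 = 1^2 * 15 = 1*15 = 15
  bit 1 = 0: r = r^2 mod 29 = 15^2 = 22
  -> A = 22
B = 15^19 mod 29  (bits of 19 = 10011)
  bit 0 = 1: r = r^2 * 15 mod 29 = 1^2 * 15 = 1*15 = 15
  bit 1 = 0: r = r^2 mod 29 = 15^2 = 22
  bit 2 = 0: r = r^2 mod 29 = 22^2 = 20
  bit 3 = 1: r = r^2 * 15 mod 29 = 20^2 * 15 = 23*15 = 26
  bit 4 = 1: r = r^2 * 15 mod 29 = 26^2 * 15 = 9*15 = 19
  -> B = 19
s = B^a = 19^2 mod 29  (bits of 2 = 10)
  bit 0 = 1: r = r^2 * 19 mod 29 = 1^2 * 19 = 1*19 = 19
  bit 1 = 0: r = r^2 mod 29 = 19^2 = 13
  -> s = B^a = 13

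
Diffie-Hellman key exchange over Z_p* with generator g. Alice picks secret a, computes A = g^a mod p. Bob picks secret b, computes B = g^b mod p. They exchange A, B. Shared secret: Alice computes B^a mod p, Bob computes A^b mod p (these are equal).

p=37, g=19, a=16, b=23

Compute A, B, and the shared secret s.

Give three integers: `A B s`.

A = 19^16 mod 37  (bits of 16 = 10000)
  bit 0 = 1: r = r^2 * 19 mod 37 = 1^2 * 19 = 1*19 = 19
  bit 1 = 0: r = r^2 mod 37 = 19^2 = 28
  bit 2 = 0: r = r^2 mod 37 = 28^2 = 7
  bit 3 = 0: r = r^2 mod 37 = 7^2 = 12
  bit 4 = 0: r = r^2 mod 37 = 12^2 = 33
  -> A = 33
B = 19^23 mod 37  (bits of 23 = 10111)
  bit 0 = 1: r = r^2 * 19 mod 37 = 1^2 * 19 = 1*19 = 19
  bit 1 = 0: r = r^2 mod 37 = 19^2 = 28
  bit 2 = 1: r = r^2 * 19 mod 37 = 28^2 * 19 = 7*19 = 22
  bit 3 = 1: r = r^2 * 19 mod 37 = 22^2 * 19 = 3*19 = 20
  bit 4 = 1: r = r^2 * 19 mod 37 = 20^2 * 19 = 30*19 = 15
  -> B = 15
s = B^a = 15^16 mod 37  (bits of 16 = 10000)
  bit 0 = 1: r = r^2 * 15 mod 37 = 1^2 * 15 = 1*15 = 15
  bit 1 = 0: r = r^2 mod 37 = 15^2 = 3
  bit 2 = 0: r = r^2 mod 37 = 3^2 = 9
  bit 3 = 0: r = r^2 mod 37 = 9^2 = 7
  bit 4 = 0: r = r^2 mod 37 = 7^2 = 12
  -> s = B^a = 12

Answer: 33 15 12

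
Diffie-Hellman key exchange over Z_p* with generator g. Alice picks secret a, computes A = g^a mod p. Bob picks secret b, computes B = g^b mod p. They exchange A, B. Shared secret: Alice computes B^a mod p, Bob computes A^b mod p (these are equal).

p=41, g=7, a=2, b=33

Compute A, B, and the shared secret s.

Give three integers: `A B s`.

Answer: 8 29 21

Derivation:
A = 7^2 mod 41  (bits of 2 = 10)
  bit 0 = 1: r = r^2 * 7 mod 41 = 1^2 * 7 = 1*7 = 7
  bit 1 = 0: r = r^2 mod 41 = 7^2 = 8
  -> A = 8
B = 7^33 mod 41  (bits of 33 = 100001)
  bit 0 = 1: r = r^2 * 7 mod 41 = 1^2 * 7 = 1*7 = 7
  bit 1 = 0: r = r^2 mod 41 = 7^2 = 8
  bit 2 = 0: r = r^2 mod 41 = 8^2 = 23
  bit 3 = 0: r = r^2 mod 41 = 23^2 = 37
  bit 4 = 0: r = r^2 mod 41 = 37^2 = 16
  bit 5 = 1: r = r^2 * 7 mod 41 = 16^2 * 7 = 10*7 = 29
  -> B = 29
s = B^a = 29^2 mod 41  (bits of 2 = 10)
  bit 0 = 1: r = r^2 * 29 mod 41 = 1^2 * 29 = 1*29 = 29
  bit 1 = 0: r = r^2 mod 41 = 29^2 = 21
  -> s = B^a = 21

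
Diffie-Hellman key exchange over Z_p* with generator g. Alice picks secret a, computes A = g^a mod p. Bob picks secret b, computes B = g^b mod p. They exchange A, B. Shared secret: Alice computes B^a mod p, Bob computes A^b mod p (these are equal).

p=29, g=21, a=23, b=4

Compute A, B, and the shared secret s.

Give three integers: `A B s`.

A = 21^23 mod 29  (bits of 23 = 10111)
  bit 0 = 1: r = r^2 * 21 mod 29 = 1^2 * 21 = 1*21 = 21
  bit 1 = 0: r = r^2 mod 29 = 21^2 = 6
  bit 2 = 1: r = r^2 * 21 mod 29 = 6^2 * 21 = 7*21 = 2
  bit 3 = 1: r = r^2 * 21 mod 29 = 2^2 * 21 = 4*21 = 26
  bit 4 = 1: r = r^2 * 21 mod 29 = 26^2 * 21 = 9*21 = 15
  -> A = 15
B = 21^4 mod 29  (bits of 4 = 100)
  bit 0 = 1: r = r^2 * 21 mod 29 = 1^2 * 21 = 1*21 = 21
  bit 1 = 0: r = r^2 mod 29 = 21^2 = 6
  bit 2 = 0: r = r^2 mod 29 = 6^2 = 7
  -> B = 7
s = B^a = 7^23 mod 29  (bits of 23 = 10111)
  bit 0 = 1: r = r^2 * 7 mod 29 = 1^2 * 7 = 1*7 = 7
  bit 1 = 0: r = r^2 mod 29 = 7^2 = 20
  bit 2 = 1: r = r^2 * 7 mod 29 = 20^2 * 7 = 23*7 = 16
  bit 3 = 1: r = r^2 * 7 mod 29 = 16^2 * 7 = 24*7 = 23
  bit 4 = 1: r = r^2 * 7 mod 29 = 23^2 * 7 = 7*7 = 20
  -> s = B^a = 20

Answer: 15 7 20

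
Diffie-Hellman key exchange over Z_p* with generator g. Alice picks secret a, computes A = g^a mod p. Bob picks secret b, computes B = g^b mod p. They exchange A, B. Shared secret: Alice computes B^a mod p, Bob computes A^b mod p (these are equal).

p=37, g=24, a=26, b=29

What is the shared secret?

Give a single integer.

Answer: 30

Derivation:
A = 24^26 mod 37  (bits of 26 = 11010)
  bit 0 = 1: r = r^2 * 24 mod 37 = 1^2 * 24 = 1*24 = 24
  bit 1 = 1: r = r^2 * 24 mod 37 = 24^2 * 24 = 21*24 = 23
  bit 2 = 0: r = r^2 mod 37 = 23^2 = 11
  bit 3 = 1: r = r^2 * 24 mod 37 = 11^2 * 24 = 10*24 = 18
  bit 4 = 0: r = r^2 mod 37 = 18^2 = 28
  -> A = 28
B = 24^29 mod 37  (bits of 29 = 11101)
  bit 0 = 1: r = r^2 * 24 mod 37 = 1^2 * 24 = 1*24 = 24
  bit 1 = 1: r = r^2 * 24 mod 37 = 24^2 * 24 = 21*24 = 23
  bit 2 = 1: r = r^2 * 24 mod 37 = 23^2 * 24 = 11*24 = 5
  bit 3 = 0: r = r^2 mod 37 = 5^2 = 25
  bit 4 = 1: r = r^2 * 24 mod 37 = 25^2 * 24 = 33*24 = 15
  -> B = 15
s = B^a = 15^26 mod 37  (bits of 26 = 11010)
  bit 0 = 1: r = r^2 * 15 mod 37 = 1^2 * 15 = 1*15 = 15
  bit 1 = 1: r = r^2 * 15 mod 37 = 15^2 * 15 = 3*15 = 8
  bit 2 = 0: r = r^2 mod 37 = 8^2 = 27
  bit 3 = 1: r = r^2 * 15 mod 37 = 27^2 * 15 = 26*15 = 20
  bit 4 = 0: r = r^2 mod 37 = 20^2 = 30
  -> s = B^a = 30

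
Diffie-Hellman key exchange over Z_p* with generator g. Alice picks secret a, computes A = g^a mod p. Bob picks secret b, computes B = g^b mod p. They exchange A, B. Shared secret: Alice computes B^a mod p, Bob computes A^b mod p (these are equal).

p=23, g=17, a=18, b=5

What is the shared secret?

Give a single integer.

A = 17^18 mod 23  (bits of 18 = 10010)
  bit 0 = 1: r = r^2 * 17 mod 23 = 1^2 * 17 = 1*17 = 17
  bit 1 = 0: r = r^2 mod 23 = 17^2 = 13
  bit 2 = 0: r = r^2 mod 23 = 13^2 = 8
  bit 3 = 1: r = r^2 * 17 mod 23 = 8^2 * 17 = 18*17 = 7
  bit 4 = 0: r = r^2 mod 23 = 7^2 = 3
  -> A = 3
B = 17^5 mod 23  (bits of 5 = 101)
  bit 0 = 1: r = r^2 * 17 mod 23 = 1^2 * 17 = 1*17 = 17
  bit 1 = 0: r = r^2 mod 23 = 17^2 = 13
  bit 2 = 1: r = r^2 * 17 mod 23 = 13^2 * 17 = 8*17 = 21
  -> B = 21
s = B^a = 21^18 mod 23  (bits of 18 = 10010)
  bit 0 = 1: r = r^2 * 21 mod 23 = 1^2 * 21 = 1*21 = 21
  bit 1 = 0: r = r^2 mod 23 = 21^2 = 4
  bit 2 = 0: r = r^2 mod 23 = 4^2 = 16
  bit 3 = 1: r = r^2 * 21 mod 23 = 16^2 * 21 = 3*21 = 17
  bit 4 = 0: r = r^2 mod 23 = 17^2 = 13
  -> s = B^a = 13

Answer: 13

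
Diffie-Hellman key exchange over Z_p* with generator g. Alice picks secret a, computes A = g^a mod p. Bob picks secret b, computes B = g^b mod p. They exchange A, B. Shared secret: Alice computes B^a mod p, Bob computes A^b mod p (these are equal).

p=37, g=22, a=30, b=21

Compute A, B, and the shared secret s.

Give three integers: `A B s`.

A = 22^30 mod 37  (bits of 30 = 11110)
  bit 0 = 1: r = r^2 * 22 mod 37 = 1^2 * 22 = 1*22 = 22
  bit 1 = 1: r = r^2 * 22 mod 37 = 22^2 * 22 = 3*22 = 29
  bit 2 = 1: r = r^2 * 22 mod 37 = 29^2 * 22 = 27*22 = 2
  bit 3 = 1: r = r^2 * 22 mod 37 = 2^2 * 22 = 4*22 = 14
  bit 4 = 0: r = r^2 mod 37 = 14^2 = 11
  -> A = 11
B = 22^21 mod 37  (bits of 21 = 10101)
  bit 0 = 1: r = r^2 * 22 mod 37 = 1^2 * 22 = 1*22 = 22
  bit 1 = 0: r = r^2 mod 37 = 22^2 = 3
  bit 2 = 1: r = r^2 * 22 mod 37 = 3^2 * 22 = 9*22 = 13
  bit 3 = 0: r = r^2 mod 37 = 13^2 = 21
  bit 4 = 1: r = r^2 * 22 mod 37 = 21^2 * 22 = 34*22 = 8
  -> B = 8
s = B^a = 8^30 mod 37  (bits of 30 = 11110)
  bit 0 = 1: r = r^2 * 8 mod 37 = 1^2 * 8 = 1*8 = 8
  bit 1 = 1: r = r^2 * 8 mod 37 = 8^2 * 8 = 27*8 = 31
  bit 2 = 1: r = r^2 * 8 mod 37 = 31^2 * 8 = 36*8 = 29
  bit 3 = 1: r = r^2 * 8 mod 37 = 29^2 * 8 = 27*8 = 31
  bit 4 = 0: r = r^2 mod 37 = 31^2 = 36
  -> s = B^a = 36

Answer: 11 8 36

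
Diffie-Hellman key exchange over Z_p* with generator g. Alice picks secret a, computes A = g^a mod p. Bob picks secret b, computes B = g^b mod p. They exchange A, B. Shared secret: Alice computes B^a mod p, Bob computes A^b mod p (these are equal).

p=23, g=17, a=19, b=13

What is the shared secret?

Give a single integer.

A = 17^19 mod 23  (bits of 19 = 10011)
  bit 0 = 1: r = r^2 * 17 mod 23 = 1^2 * 17 = 1*17 = 17
  bit 1 = 0: r = r^2 mod 23 = 17^2 = 13
  bit 2 = 0: r = r^2 mod 23 = 13^2 = 8
  bit 3 = 1: r = r^2 * 17 mod 23 = 8^2 * 17 = 18*17 = 7
  bit 4 = 1: r = r^2 * 17 mod 23 = 7^2 * 17 = 3*17 = 5
  -> A = 5
B = 17^13 mod 23  (bits of 13 = 1101)
  bit 0 = 1: r = r^2 * 17 mod 23 = 1^2 * 17 = 1*17 = 17
  bit 1 = 1: r = r^2 * 17 mod 23 = 17^2 * 17 = 13*17 = 14
  bit 2 = 0: r = r^2 mod 23 = 14^2 = 12
  bit 3 = 1: r = r^2 * 17 mod 23 = 12^2 * 17 = 6*17 = 10
  -> B = 10
s = B^a = 10^19 mod 23  (bits of 19 = 10011)
  bit 0 = 1: r = r^2 * 10 mod 23 = 1^2 * 10 = 1*10 = 10
  bit 1 = 0: r = r^2 mod 23 = 10^2 = 8
  bit 2 = 0: r = r^2 mod 23 = 8^2 = 18
  bit 3 = 1: r = r^2 * 10 mod 23 = 18^2 * 10 = 2*10 = 20
  bit 4 = 1: r = r^2 * 10 mod 23 = 20^2 * 10 = 9*10 = 21
  -> s = B^a = 21

Answer: 21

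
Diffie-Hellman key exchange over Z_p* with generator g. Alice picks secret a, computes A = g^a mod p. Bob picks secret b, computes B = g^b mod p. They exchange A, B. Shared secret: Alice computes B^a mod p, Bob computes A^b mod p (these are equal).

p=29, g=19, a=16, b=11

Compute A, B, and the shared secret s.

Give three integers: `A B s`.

Answer: 16 27 25

Derivation:
A = 19^16 mod 29  (bits of 16 = 10000)
  bit 0 = 1: r = r^2 * 19 mod 29 = 1^2 * 19 = 1*19 = 19
  bit 1 = 0: r = r^2 mod 29 = 19^2 = 13
  bit 2 = 0: r = r^2 mod 29 = 13^2 = 24
  bit 3 = 0: r = r^2 mod 29 = 24^2 = 25
  bit 4 = 0: r = r^2 mod 29 = 25^2 = 16
  -> A = 16
B = 19^11 mod 29  (bits of 11 = 1011)
  bit 0 = 1: r = r^2 * 19 mod 29 = 1^2 * 19 = 1*19 = 19
  bit 1 = 0: r = r^2 mod 29 = 19^2 = 13
  bit 2 = 1: r = r^2 * 19 mod 29 = 13^2 * 19 = 24*19 = 21
  bit 3 = 1: r = r^2 * 19 mod 29 = 21^2 * 19 = 6*19 = 27
  -> B = 27
s = B^a = 27^16 mod 29  (bits of 16 = 10000)
  bit 0 = 1: r = r^2 * 27 mod 29 = 1^2 * 27 = 1*27 = 27
  bit 1 = 0: r = r^2 mod 29 = 27^2 = 4
  bit 2 = 0: r = r^2 mod 29 = 4^2 = 16
  bit 3 = 0: r = r^2 mod 29 = 16^2 = 24
  bit 4 = 0: r = r^2 mod 29 = 24^2 = 25
  -> s = B^a = 25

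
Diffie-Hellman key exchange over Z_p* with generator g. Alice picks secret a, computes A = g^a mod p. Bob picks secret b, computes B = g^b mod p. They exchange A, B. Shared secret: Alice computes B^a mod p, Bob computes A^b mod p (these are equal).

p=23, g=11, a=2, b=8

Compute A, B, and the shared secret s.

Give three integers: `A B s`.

A = 11^2 mod 23  (bits of 2 = 10)
  bit 0 = 1: r = r^2 * 11 mod 23 = 1^2 * 11 = 1*11 = 11
  bit 1 = 0: r = r^2 mod 23 = 11^2 = 6
  -> A = 6
B = 11^8 mod 23  (bits of 8 = 1000)
  bit 0 = 1: r = r^2 * 11 mod 23 = 1^2 * 11 = 1*11 = 11
  bit 1 = 0: r = r^2 mod 23 = 11^2 = 6
  bit 2 = 0: r = r^2 mod 23 = 6^2 = 13
  bit 3 = 0: r = r^2 mod 23 = 13^2 = 8
  -> B = 8
s = B^a = 8^2 mod 23  (bits of 2 = 10)
  bit 0 = 1: r = r^2 * 8 mod 23 = 1^2 * 8 = 1*8 = 8
  bit 1 = 0: r = r^2 mod 23 = 8^2 = 18
  -> s = B^a = 18

Answer: 6 8 18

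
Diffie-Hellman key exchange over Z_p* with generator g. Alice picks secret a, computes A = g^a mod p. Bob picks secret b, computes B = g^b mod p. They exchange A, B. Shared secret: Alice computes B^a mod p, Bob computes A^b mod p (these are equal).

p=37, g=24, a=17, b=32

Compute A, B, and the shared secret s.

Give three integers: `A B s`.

A = 24^17 mod 37  (bits of 17 = 10001)
  bit 0 = 1: r = r^2 * 24 mod 37 = 1^2 * 24 = 1*24 = 24
  bit 1 = 0: r = r^2 mod 37 = 24^2 = 21
  bit 2 = 0: r = r^2 mod 37 = 21^2 = 34
  bit 3 = 0: r = r^2 mod 37 = 34^2 = 9
  bit 4 = 1: r = r^2 * 24 mod 37 = 9^2 * 24 = 7*24 = 20
  -> A = 20
B = 24^32 mod 37  (bits of 32 = 100000)
  bit 0 = 1: r = r^2 * 24 mod 37 = 1^2 * 24 = 1*24 = 24
  bit 1 = 0: r = r^2 mod 37 = 24^2 = 21
  bit 2 = 0: r = r^2 mod 37 = 21^2 = 34
  bit 3 = 0: r = r^2 mod 37 = 34^2 = 9
  bit 4 = 0: r = r^2 mod 37 = 9^2 = 7
  bit 5 = 0: r = r^2 mod 37 = 7^2 = 12
  -> B = 12
s = B^a = 12^17 mod 37  (bits of 17 = 10001)
  bit 0 = 1: r = r^2 * 12 mod 37 = 1^2 * 12 = 1*12 = 12
  bit 1 = 0: r = r^2 mod 37 = 12^2 = 33
  bit 2 = 0: r = r^2 mod 37 = 33^2 = 16
  bit 3 = 0: r = r^2 mod 37 = 16^2 = 34
  bit 4 = 1: r = r^2 * 12 mod 37 = 34^2 * 12 = 9*12 = 34
  -> s = B^a = 34

Answer: 20 12 34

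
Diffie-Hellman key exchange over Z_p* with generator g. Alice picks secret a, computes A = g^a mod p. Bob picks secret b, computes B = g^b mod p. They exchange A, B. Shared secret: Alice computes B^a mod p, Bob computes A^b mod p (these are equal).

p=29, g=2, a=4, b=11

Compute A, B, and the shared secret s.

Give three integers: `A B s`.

A = 2^4 mod 29  (bits of 4 = 100)
  bit 0 = 1: r = r^2 * 2 mod 29 = 1^2 * 2 = 1*2 = 2
  bit 1 = 0: r = r^2 mod 29 = 2^2 = 4
  bit 2 = 0: r = r^2 mod 29 = 4^2 = 16
  -> A = 16
B = 2^11 mod 29  (bits of 11 = 1011)
  bit 0 = 1: r = r^2 * 2 mod 29 = 1^2 * 2 = 1*2 = 2
  bit 1 = 0: r = r^2 mod 29 = 2^2 = 4
  bit 2 = 1: r = r^2 * 2 mod 29 = 4^2 * 2 = 16*2 = 3
  bit 3 = 1: r = r^2 * 2 mod 29 = 3^2 * 2 = 9*2 = 18
  -> B = 18
s = B^a = 18^4 mod 29  (bits of 4 = 100)
  bit 0 = 1: r = r^2 * 18 mod 29 = 1^2 * 18 = 1*18 = 18
  bit 1 = 0: r = r^2 mod 29 = 18^2 = 5
  bit 2 = 0: r = r^2 mod 29 = 5^2 = 25
  -> s = B^a = 25

Answer: 16 18 25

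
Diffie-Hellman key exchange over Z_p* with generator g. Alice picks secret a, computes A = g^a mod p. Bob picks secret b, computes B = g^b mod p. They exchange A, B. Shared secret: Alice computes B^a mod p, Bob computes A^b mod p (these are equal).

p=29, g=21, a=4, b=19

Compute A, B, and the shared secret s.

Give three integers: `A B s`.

Answer: 7 27 16

Derivation:
A = 21^4 mod 29  (bits of 4 = 100)
  bit 0 = 1: r = r^2 * 21 mod 29 = 1^2 * 21 = 1*21 = 21
  bit 1 = 0: r = r^2 mod 29 = 21^2 = 6
  bit 2 = 0: r = r^2 mod 29 = 6^2 = 7
  -> A = 7
B = 21^19 mod 29  (bits of 19 = 10011)
  bit 0 = 1: r = r^2 * 21 mod 29 = 1^2 * 21 = 1*21 = 21
  bit 1 = 0: r = r^2 mod 29 = 21^2 = 6
  bit 2 = 0: r = r^2 mod 29 = 6^2 = 7
  bit 3 = 1: r = r^2 * 21 mod 29 = 7^2 * 21 = 20*21 = 14
  bit 4 = 1: r = r^2 * 21 mod 29 = 14^2 * 21 = 22*21 = 27
  -> B = 27
s = B^a = 27^4 mod 29  (bits of 4 = 100)
  bit 0 = 1: r = r^2 * 27 mod 29 = 1^2 * 27 = 1*27 = 27
  bit 1 = 0: r = r^2 mod 29 = 27^2 = 4
  bit 2 = 0: r = r^2 mod 29 = 4^2 = 16
  -> s = B^a = 16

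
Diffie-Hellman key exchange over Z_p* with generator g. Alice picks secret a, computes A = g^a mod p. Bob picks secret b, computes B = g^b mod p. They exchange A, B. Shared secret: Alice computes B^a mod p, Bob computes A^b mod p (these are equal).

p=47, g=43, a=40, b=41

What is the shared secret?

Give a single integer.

Answer: 28

Derivation:
A = 43^40 mod 47  (bits of 40 = 101000)
  bit 0 = 1: r = r^2 * 43 mod 47 = 1^2 * 43 = 1*43 = 43
  bit 1 = 0: r = r^2 mod 47 = 43^2 = 16
  bit 2 = 1: r = r^2 * 43 mod 47 = 16^2 * 43 = 21*43 = 10
  bit 3 = 0: r = r^2 mod 47 = 10^2 = 6
  bit 4 = 0: r = r^2 mod 47 = 6^2 = 36
  bit 5 = 0: r = r^2 mod 47 = 36^2 = 27
  -> A = 27
B = 43^41 mod 47  (bits of 41 = 101001)
  bit 0 = 1: r = r^2 * 43 mod 47 = 1^2 * 43 = 1*43 = 43
  bit 1 = 0: r = r^2 mod 47 = 43^2 = 16
  bit 2 = 1: r = r^2 * 43 mod 47 = 16^2 * 43 = 21*43 = 10
  bit 3 = 0: r = r^2 mod 47 = 10^2 = 6
  bit 4 = 0: r = r^2 mod 47 = 6^2 = 36
  bit 5 = 1: r = r^2 * 43 mod 47 = 36^2 * 43 = 27*43 = 33
  -> B = 33
s = B^a = 33^40 mod 47  (bits of 40 = 101000)
  bit 0 = 1: r = r^2 * 33 mod 47 = 1^2 * 33 = 1*33 = 33
  bit 1 = 0: r = r^2 mod 47 = 33^2 = 8
  bit 2 = 1: r = r^2 * 33 mod 47 = 8^2 * 33 = 17*33 = 44
  bit 3 = 0: r = r^2 mod 47 = 44^2 = 9
  bit 4 = 0: r = r^2 mod 47 = 9^2 = 34
  bit 5 = 0: r = r^2 mod 47 = 34^2 = 28
  -> s = B^a = 28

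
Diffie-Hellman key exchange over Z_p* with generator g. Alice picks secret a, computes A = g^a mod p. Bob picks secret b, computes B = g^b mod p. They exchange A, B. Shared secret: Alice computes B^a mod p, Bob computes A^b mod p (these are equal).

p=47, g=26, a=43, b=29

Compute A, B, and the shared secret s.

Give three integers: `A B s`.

Answer: 23 43 11

Derivation:
A = 26^43 mod 47  (bits of 43 = 101011)
  bit 0 = 1: r = r^2 * 26 mod 47 = 1^2 * 26 = 1*26 = 26
  bit 1 = 0: r = r^2 mod 47 = 26^2 = 18
  bit 2 = 1: r = r^2 * 26 mod 47 = 18^2 * 26 = 42*26 = 11
  bit 3 = 0: r = r^2 mod 47 = 11^2 = 27
  bit 4 = 1: r = r^2 * 26 mod 47 = 27^2 * 26 = 24*26 = 13
  bit 5 = 1: r = r^2 * 26 mod 47 = 13^2 * 26 = 28*26 = 23
  -> A = 23
B = 26^29 mod 47  (bits of 29 = 11101)
  bit 0 = 1: r = r^2 * 26 mod 47 = 1^2 * 26 = 1*26 = 26
  bit 1 = 1: r = r^2 * 26 mod 47 = 26^2 * 26 = 18*26 = 45
  bit 2 = 1: r = r^2 * 26 mod 47 = 45^2 * 26 = 4*26 = 10
  bit 3 = 0: r = r^2 mod 47 = 10^2 = 6
  bit 4 = 1: r = r^2 * 26 mod 47 = 6^2 * 26 = 36*26 = 43
  -> B = 43
s = B^a = 43^43 mod 47  (bits of 43 = 101011)
  bit 0 = 1: r = r^2 * 43 mod 47 = 1^2 * 43 = 1*43 = 43
  bit 1 = 0: r = r^2 mod 47 = 43^2 = 16
  bit 2 = 1: r = r^2 * 43 mod 47 = 16^2 * 43 = 21*43 = 10
  bit 3 = 0: r = r^2 mod 47 = 10^2 = 6
  bit 4 = 1: r = r^2 * 43 mod 47 = 6^2 * 43 = 36*43 = 44
  bit 5 = 1: r = r^2 * 43 mod 47 = 44^2 * 43 = 9*43 = 11
  -> s = B^a = 11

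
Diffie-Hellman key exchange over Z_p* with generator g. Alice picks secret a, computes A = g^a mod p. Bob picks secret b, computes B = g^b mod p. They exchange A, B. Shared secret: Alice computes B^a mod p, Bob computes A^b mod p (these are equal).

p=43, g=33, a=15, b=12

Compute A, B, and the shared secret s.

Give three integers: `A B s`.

A = 33^15 mod 43  (bits of 15 = 1111)
  bit 0 = 1: r = r^2 * 33 mod 43 = 1^2 * 33 = 1*33 = 33
  bit 1 = 1: r = r^2 * 33 mod 43 = 33^2 * 33 = 14*33 = 32
  bit 2 = 1: r = r^2 * 33 mod 43 = 32^2 * 33 = 35*33 = 37
  bit 3 = 1: r = r^2 * 33 mod 43 = 37^2 * 33 = 36*33 = 27
  -> A = 27
B = 33^12 mod 43  (bits of 12 = 1100)
  bit 0 = 1: r = r^2 * 33 mod 43 = 1^2 * 33 = 1*33 = 33
  bit 1 = 1: r = r^2 * 33 mod 43 = 33^2 * 33 = 14*33 = 32
  bit 2 = 0: r = r^2 mod 43 = 32^2 = 35
  bit 3 = 0: r = r^2 mod 43 = 35^2 = 21
  -> B = 21
s = B^a = 21^15 mod 43  (bits of 15 = 1111)
  bit 0 = 1: r = r^2 * 21 mod 43 = 1^2 * 21 = 1*21 = 21
  bit 1 = 1: r = r^2 * 21 mod 43 = 21^2 * 21 = 11*21 = 16
  bit 2 = 1: r = r^2 * 21 mod 43 = 16^2 * 21 = 41*21 = 1
  bit 3 = 1: r = r^2 * 21 mod 43 = 1^2 * 21 = 1*21 = 21
  -> s = B^a = 21

Answer: 27 21 21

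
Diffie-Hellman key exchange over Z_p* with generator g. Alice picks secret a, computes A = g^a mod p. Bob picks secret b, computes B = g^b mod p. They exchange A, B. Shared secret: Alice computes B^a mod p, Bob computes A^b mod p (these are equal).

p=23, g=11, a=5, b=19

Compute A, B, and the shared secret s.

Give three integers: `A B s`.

Answer: 5 15 7

Derivation:
A = 11^5 mod 23  (bits of 5 = 101)
  bit 0 = 1: r = r^2 * 11 mod 23 = 1^2 * 11 = 1*11 = 11
  bit 1 = 0: r = r^2 mod 23 = 11^2 = 6
  bit 2 = 1: r = r^2 * 11 mod 23 = 6^2 * 11 = 13*11 = 5
  -> A = 5
B = 11^19 mod 23  (bits of 19 = 10011)
  bit 0 = 1: r = r^2 * 11 mod 23 = 1^2 * 11 = 1*11 = 11
  bit 1 = 0: r = r^2 mod 23 = 11^2 = 6
  bit 2 = 0: r = r^2 mod 23 = 6^2 = 13
  bit 3 = 1: r = r^2 * 11 mod 23 = 13^2 * 11 = 8*11 = 19
  bit 4 = 1: r = r^2 * 11 mod 23 = 19^2 * 11 = 16*11 = 15
  -> B = 15
s = B^a = 15^5 mod 23  (bits of 5 = 101)
  bit 0 = 1: r = r^2 * 15 mod 23 = 1^2 * 15 = 1*15 = 15
  bit 1 = 0: r = r^2 mod 23 = 15^2 = 18
  bit 2 = 1: r = r^2 * 15 mod 23 = 18^2 * 15 = 2*15 = 7
  -> s = B^a = 7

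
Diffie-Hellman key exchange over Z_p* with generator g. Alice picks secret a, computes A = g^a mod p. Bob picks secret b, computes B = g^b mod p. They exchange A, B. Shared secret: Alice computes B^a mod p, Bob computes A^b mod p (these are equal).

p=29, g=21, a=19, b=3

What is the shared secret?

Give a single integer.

Answer: 21

Derivation:
A = 21^19 mod 29  (bits of 19 = 10011)
  bit 0 = 1: r = r^2 * 21 mod 29 = 1^2 * 21 = 1*21 = 21
  bit 1 = 0: r = r^2 mod 29 = 21^2 = 6
  bit 2 = 0: r = r^2 mod 29 = 6^2 = 7
  bit 3 = 1: r = r^2 * 21 mod 29 = 7^2 * 21 = 20*21 = 14
  bit 4 = 1: r = r^2 * 21 mod 29 = 14^2 * 21 = 22*21 = 27
  -> A = 27
B = 21^3 mod 29  (bits of 3 = 11)
  bit 0 = 1: r = r^2 * 21 mod 29 = 1^2 * 21 = 1*21 = 21
  bit 1 = 1: r = r^2 * 21 mod 29 = 21^2 * 21 = 6*21 = 10
  -> B = 10
s = B^a = 10^19 mod 29  (bits of 19 = 10011)
  bit 0 = 1: r = r^2 * 10 mod 29 = 1^2 * 10 = 1*10 = 10
  bit 1 = 0: r = r^2 mod 29 = 10^2 = 13
  bit 2 = 0: r = r^2 mod 29 = 13^2 = 24
  bit 3 = 1: r = r^2 * 10 mod 29 = 24^2 * 10 = 25*10 = 18
  bit 4 = 1: r = r^2 * 10 mod 29 = 18^2 * 10 = 5*10 = 21
  -> s = B^a = 21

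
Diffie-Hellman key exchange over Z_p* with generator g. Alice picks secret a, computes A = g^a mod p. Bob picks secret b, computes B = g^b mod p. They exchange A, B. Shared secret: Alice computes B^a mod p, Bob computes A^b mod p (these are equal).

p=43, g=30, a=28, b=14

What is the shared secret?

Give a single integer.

A = 30^28 mod 43  (bits of 28 = 11100)
  bit 0 = 1: r = r^2 * 30 mod 43 = 1^2 * 30 = 1*30 = 30
  bit 1 = 1: r = r^2 * 30 mod 43 = 30^2 * 30 = 40*30 = 39
  bit 2 = 1: r = r^2 * 30 mod 43 = 39^2 * 30 = 16*30 = 7
  bit 3 = 0: r = r^2 mod 43 = 7^2 = 6
  bit 4 = 0: r = r^2 mod 43 = 6^2 = 36
  -> A = 36
B = 30^14 mod 43  (bits of 14 = 1110)
  bit 0 = 1: r = r^2 * 30 mod 43 = 1^2 * 30 = 1*30 = 30
  bit 1 = 1: r = r^2 * 30 mod 43 = 30^2 * 30 = 40*30 = 39
  bit 2 = 1: r = r^2 * 30 mod 43 = 39^2 * 30 = 16*30 = 7
  bit 3 = 0: r = r^2 mod 43 = 7^2 = 6
  -> B = 6
s = B^a = 6^28 mod 43  (bits of 28 = 11100)
  bit 0 = 1: r = r^2 * 6 mod 43 = 1^2 * 6 = 1*6 = 6
  bit 1 = 1: r = r^2 * 6 mod 43 = 6^2 * 6 = 36*6 = 1
  bit 2 = 1: r = r^2 * 6 mod 43 = 1^2 * 6 = 1*6 = 6
  bit 3 = 0: r = r^2 mod 43 = 6^2 = 36
  bit 4 = 0: r = r^2 mod 43 = 36^2 = 6
  -> s = B^a = 6

Answer: 6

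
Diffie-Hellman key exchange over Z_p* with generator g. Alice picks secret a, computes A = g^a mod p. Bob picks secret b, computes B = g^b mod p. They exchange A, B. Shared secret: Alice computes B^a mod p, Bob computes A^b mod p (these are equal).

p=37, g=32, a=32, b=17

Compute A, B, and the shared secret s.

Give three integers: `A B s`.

Answer: 9 15 33

Derivation:
A = 32^32 mod 37  (bits of 32 = 100000)
  bit 0 = 1: r = r^2 * 32 mod 37 = 1^2 * 32 = 1*32 = 32
  bit 1 = 0: r = r^2 mod 37 = 32^2 = 25
  bit 2 = 0: r = r^2 mod 37 = 25^2 = 33
  bit 3 = 0: r = r^2 mod 37 = 33^2 = 16
  bit 4 = 0: r = r^2 mod 37 = 16^2 = 34
  bit 5 = 0: r = r^2 mod 37 = 34^2 = 9
  -> A = 9
B = 32^17 mod 37  (bits of 17 = 10001)
  bit 0 = 1: r = r^2 * 32 mod 37 = 1^2 * 32 = 1*32 = 32
  bit 1 = 0: r = r^2 mod 37 = 32^2 = 25
  bit 2 = 0: r = r^2 mod 37 = 25^2 = 33
  bit 3 = 0: r = r^2 mod 37 = 33^2 = 16
  bit 4 = 1: r = r^2 * 32 mod 37 = 16^2 * 32 = 34*32 = 15
  -> B = 15
s = B^a = 15^32 mod 37  (bits of 32 = 100000)
  bit 0 = 1: r = r^2 * 15 mod 37 = 1^2 * 15 = 1*15 = 15
  bit 1 = 0: r = r^2 mod 37 = 15^2 = 3
  bit 2 = 0: r = r^2 mod 37 = 3^2 = 9
  bit 3 = 0: r = r^2 mod 37 = 9^2 = 7
  bit 4 = 0: r = r^2 mod 37 = 7^2 = 12
  bit 5 = 0: r = r^2 mod 37 = 12^2 = 33
  -> s = B^a = 33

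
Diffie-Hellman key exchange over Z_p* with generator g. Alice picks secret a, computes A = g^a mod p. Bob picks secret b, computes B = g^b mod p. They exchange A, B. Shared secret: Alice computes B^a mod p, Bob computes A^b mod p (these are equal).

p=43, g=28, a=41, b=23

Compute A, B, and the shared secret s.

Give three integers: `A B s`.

Answer: 20 33 30

Derivation:
A = 28^41 mod 43  (bits of 41 = 101001)
  bit 0 = 1: r = r^2 * 28 mod 43 = 1^2 * 28 = 1*28 = 28
  bit 1 = 0: r = r^2 mod 43 = 28^2 = 10
  bit 2 = 1: r = r^2 * 28 mod 43 = 10^2 * 28 = 14*28 = 5
  bit 3 = 0: r = r^2 mod 43 = 5^2 = 25
  bit 4 = 0: r = r^2 mod 43 = 25^2 = 23
  bit 5 = 1: r = r^2 * 28 mod 43 = 23^2 * 28 = 13*28 = 20
  -> A = 20
B = 28^23 mod 43  (bits of 23 = 10111)
  bit 0 = 1: r = r^2 * 28 mod 43 = 1^2 * 28 = 1*28 = 28
  bit 1 = 0: r = r^2 mod 43 = 28^2 = 10
  bit 2 = 1: r = r^2 * 28 mod 43 = 10^2 * 28 = 14*28 = 5
  bit 3 = 1: r = r^2 * 28 mod 43 = 5^2 * 28 = 25*28 = 12
  bit 4 = 1: r = r^2 * 28 mod 43 = 12^2 * 28 = 15*28 = 33
  -> B = 33
s = B^a = 33^41 mod 43  (bits of 41 = 101001)
  bit 0 = 1: r = r^2 * 33 mod 43 = 1^2 * 33 = 1*33 = 33
  bit 1 = 0: r = r^2 mod 43 = 33^2 = 14
  bit 2 = 1: r = r^2 * 33 mod 43 = 14^2 * 33 = 24*33 = 18
  bit 3 = 0: r = r^2 mod 43 = 18^2 = 23
  bit 4 = 0: r = r^2 mod 43 = 23^2 = 13
  bit 5 = 1: r = r^2 * 33 mod 43 = 13^2 * 33 = 40*33 = 30
  -> s = B^a = 30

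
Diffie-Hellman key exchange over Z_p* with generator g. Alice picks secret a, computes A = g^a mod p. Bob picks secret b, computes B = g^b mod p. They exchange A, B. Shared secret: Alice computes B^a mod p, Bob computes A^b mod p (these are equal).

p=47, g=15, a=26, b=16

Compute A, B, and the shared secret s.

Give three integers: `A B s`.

A = 15^26 mod 47  (bits of 26 = 11010)
  bit 0 = 1: r = r^2 * 15 mod 47 = 1^2 * 15 = 1*15 = 15
  bit 1 = 1: r = r^2 * 15 mod 47 = 15^2 * 15 = 37*15 = 38
  bit 2 = 0: r = r^2 mod 47 = 38^2 = 34
  bit 3 = 1: r = r^2 * 15 mod 47 = 34^2 * 15 = 28*15 = 44
  bit 4 = 0: r = r^2 mod 47 = 44^2 = 9
  -> A = 9
B = 15^16 mod 47  (bits of 16 = 10000)
  bit 0 = 1: r = r^2 * 15 mod 47 = 1^2 * 15 = 1*15 = 15
  bit 1 = 0: r = r^2 mod 47 = 15^2 = 37
  bit 2 = 0: r = r^2 mod 47 = 37^2 = 6
  bit 3 = 0: r = r^2 mod 47 = 6^2 = 36
  bit 4 = 0: r = r^2 mod 47 = 36^2 = 27
  -> B = 27
s = B^a = 27^26 mod 47  (bits of 26 = 11010)
  bit 0 = 1: r = r^2 * 27 mod 47 = 1^2 * 27 = 1*27 = 27
  bit 1 = 1: r = r^2 * 27 mod 47 = 27^2 * 27 = 24*27 = 37
  bit 2 = 0: r = r^2 mod 47 = 37^2 = 6
  bit 3 = 1: r = r^2 * 27 mod 47 = 6^2 * 27 = 36*27 = 32
  bit 4 = 0: r = r^2 mod 47 = 32^2 = 37
  -> s = B^a = 37

Answer: 9 27 37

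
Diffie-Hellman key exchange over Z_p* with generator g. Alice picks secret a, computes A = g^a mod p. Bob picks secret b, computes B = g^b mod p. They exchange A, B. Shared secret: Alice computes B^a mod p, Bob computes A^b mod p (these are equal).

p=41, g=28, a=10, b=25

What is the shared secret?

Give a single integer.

A = 28^10 mod 41  (bits of 10 = 1010)
  bit 0 = 1: r = r^2 * 28 mod 41 = 1^2 * 28 = 1*28 = 28
  bit 1 = 0: r = r^2 mod 41 = 28^2 = 5
  bit 2 = 1: r = r^2 * 28 mod 41 = 5^2 * 28 = 25*28 = 3
  bit 3 = 0: r = r^2 mod 41 = 3^2 = 9
  -> A = 9
B = 28^25 mod 41  (bits of 25 = 11001)
  bit 0 = 1: r = r^2 * 28 mod 41 = 1^2 * 28 = 1*28 = 28
  bit 1 = 1: r = r^2 * 28 mod 41 = 28^2 * 28 = 5*28 = 17
  bit 2 = 0: r = r^2 mod 41 = 17^2 = 2
  bit 3 = 0: r = r^2 mod 41 = 2^2 = 4
  bit 4 = 1: r = r^2 * 28 mod 41 = 4^2 * 28 = 16*28 = 38
  -> B = 38
s = B^a = 38^10 mod 41  (bits of 10 = 1010)
  bit 0 = 1: r = r^2 * 38 mod 41 = 1^2 * 38 = 1*38 = 38
  bit 1 = 0: r = r^2 mod 41 = 38^2 = 9
  bit 2 = 1: r = r^2 * 38 mod 41 = 9^2 * 38 = 40*38 = 3
  bit 3 = 0: r = r^2 mod 41 = 3^2 = 9
  -> s = B^a = 9

Answer: 9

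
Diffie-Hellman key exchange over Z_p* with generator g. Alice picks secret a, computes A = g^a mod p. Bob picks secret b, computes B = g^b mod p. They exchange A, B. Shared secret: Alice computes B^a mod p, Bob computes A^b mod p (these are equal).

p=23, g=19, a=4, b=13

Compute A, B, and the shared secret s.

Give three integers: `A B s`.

Answer: 3 7 9

Derivation:
A = 19^4 mod 23  (bits of 4 = 100)
  bit 0 = 1: r = r^2 * 19 mod 23 = 1^2 * 19 = 1*19 = 19
  bit 1 = 0: r = r^2 mod 23 = 19^2 = 16
  bit 2 = 0: r = r^2 mod 23 = 16^2 = 3
  -> A = 3
B = 19^13 mod 23  (bits of 13 = 1101)
  bit 0 = 1: r = r^2 * 19 mod 23 = 1^2 * 19 = 1*19 = 19
  bit 1 = 1: r = r^2 * 19 mod 23 = 19^2 * 19 = 16*19 = 5
  bit 2 = 0: r = r^2 mod 23 = 5^2 = 2
  bit 3 = 1: r = r^2 * 19 mod 23 = 2^2 * 19 = 4*19 = 7
  -> B = 7
s = B^a = 7^4 mod 23  (bits of 4 = 100)
  bit 0 = 1: r = r^2 * 7 mod 23 = 1^2 * 7 = 1*7 = 7
  bit 1 = 0: r = r^2 mod 23 = 7^2 = 3
  bit 2 = 0: r = r^2 mod 23 = 3^2 = 9
  -> s = B^a = 9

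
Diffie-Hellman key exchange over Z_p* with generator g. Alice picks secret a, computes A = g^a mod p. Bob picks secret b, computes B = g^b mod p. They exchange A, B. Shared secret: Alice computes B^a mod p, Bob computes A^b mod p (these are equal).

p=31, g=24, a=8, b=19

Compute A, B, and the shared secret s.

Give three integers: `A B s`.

A = 24^8 mod 31  (bits of 8 = 1000)
  bit 0 = 1: r = r^2 * 24 mod 31 = 1^2 * 24 = 1*24 = 24
  bit 1 = 0: r = r^2 mod 31 = 24^2 = 18
  bit 2 = 0: r = r^2 mod 31 = 18^2 = 14
  bit 3 = 0: r = r^2 mod 31 = 14^2 = 10
  -> A = 10
B = 24^19 mod 31  (bits of 19 = 10011)
  bit 0 = 1: r = r^2 * 24 mod 31 = 1^2 * 24 = 1*24 = 24
  bit 1 = 0: r = r^2 mod 31 = 24^2 = 18
  bit 2 = 0: r = r^2 mod 31 = 18^2 = 14
  bit 3 = 1: r = r^2 * 24 mod 31 = 14^2 * 24 = 10*24 = 23
  bit 4 = 1: r = r^2 * 24 mod 31 = 23^2 * 24 = 2*24 = 17
  -> B = 17
s = B^a = 17^8 mod 31  (bits of 8 = 1000)
  bit 0 = 1: r = r^2 * 17 mod 31 = 1^2 * 17 = 1*17 = 17
  bit 1 = 0: r = r^2 mod 31 = 17^2 = 10
  bit 2 = 0: r = r^2 mod 31 = 10^2 = 7
  bit 3 = 0: r = r^2 mod 31 = 7^2 = 18
  -> s = B^a = 18

Answer: 10 17 18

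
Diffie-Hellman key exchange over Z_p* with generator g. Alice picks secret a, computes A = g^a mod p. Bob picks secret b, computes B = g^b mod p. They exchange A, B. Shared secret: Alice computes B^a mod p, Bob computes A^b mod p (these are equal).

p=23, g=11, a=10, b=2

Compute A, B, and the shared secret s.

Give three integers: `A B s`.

A = 11^10 mod 23  (bits of 10 = 1010)
  bit 0 = 1: r = r^2 * 11 mod 23 = 1^2 * 11 = 1*11 = 11
  bit 1 = 0: r = r^2 mod 23 = 11^2 = 6
  bit 2 = 1: r = r^2 * 11 mod 23 = 6^2 * 11 = 13*11 = 5
  bit 3 = 0: r = r^2 mod 23 = 5^2 = 2
  -> A = 2
B = 11^2 mod 23  (bits of 2 = 10)
  bit 0 = 1: r = r^2 * 11 mod 23 = 1^2 * 11 = 1*11 = 11
  bit 1 = 0: r = r^2 mod 23 = 11^2 = 6
  -> B = 6
s = B^a = 6^10 mod 23  (bits of 10 = 1010)
  bit 0 = 1: r = r^2 * 6 mod 23 = 1^2 * 6 = 1*6 = 6
  bit 1 = 0: r = r^2 mod 23 = 6^2 = 13
  bit 2 = 1: r = r^2 * 6 mod 23 = 13^2 * 6 = 8*6 = 2
  bit 3 = 0: r = r^2 mod 23 = 2^2 = 4
  -> s = B^a = 4

Answer: 2 6 4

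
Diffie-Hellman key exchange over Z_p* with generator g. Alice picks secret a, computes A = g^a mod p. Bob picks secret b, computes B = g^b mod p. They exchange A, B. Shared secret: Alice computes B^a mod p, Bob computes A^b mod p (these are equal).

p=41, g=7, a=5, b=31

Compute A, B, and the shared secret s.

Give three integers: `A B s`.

A = 7^5 mod 41  (bits of 5 = 101)
  bit 0 = 1: r = r^2 * 7 mod 41 = 1^2 * 7 = 1*7 = 7
  bit 1 = 0: r = r^2 mod 41 = 7^2 = 8
  bit 2 = 1: r = r^2 * 7 mod 41 = 8^2 * 7 = 23*7 = 38
  -> A = 38
B = 7^31 mod 41  (bits of 31 = 11111)
  bit 0 = 1: r = r^2 * 7 mod 41 = 1^2 * 7 = 1*7 = 7
  bit 1 = 1: r = r^2 * 7 mod 41 = 7^2 * 7 = 8*7 = 15
  bit 2 = 1: r = r^2 * 7 mod 41 = 15^2 * 7 = 20*7 = 17
  bit 3 = 1: r = r^2 * 7 mod 41 = 17^2 * 7 = 2*7 = 14
  bit 4 = 1: r = r^2 * 7 mod 41 = 14^2 * 7 = 32*7 = 19
  -> B = 19
s = B^a = 19^5 mod 41  (bits of 5 = 101)
  bit 0 = 1: r = r^2 * 19 mod 41 = 1^2 * 19 = 1*19 = 19
  bit 1 = 0: r = r^2 mod 41 = 19^2 = 33
  bit 2 = 1: r = r^2 * 19 mod 41 = 33^2 * 19 = 23*19 = 27
  -> s = B^a = 27

Answer: 38 19 27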